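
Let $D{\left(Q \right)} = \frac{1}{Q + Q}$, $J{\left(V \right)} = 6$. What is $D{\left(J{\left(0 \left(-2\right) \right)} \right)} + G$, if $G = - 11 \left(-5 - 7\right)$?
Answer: $\frac{1585}{12} \approx 132.08$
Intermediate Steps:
$G = 132$ ($G = \left(-11\right) \left(-12\right) = 132$)
$D{\left(Q \right)} = \frac{1}{2 Q}$
$D{\left(J{\left(0 \left(-2\right) \right)} \right)} + G = \frac{1}{2 \cdot 6} + 132 = \frac{1}{2} \cdot \frac{1}{6} + 132 = \frac{1}{12} + 132 = \frac{1585}{12}$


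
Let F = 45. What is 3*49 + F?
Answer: 192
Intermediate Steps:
3*49 + F = 3*49 + 45 = 147 + 45 = 192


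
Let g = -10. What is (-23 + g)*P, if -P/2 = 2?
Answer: 132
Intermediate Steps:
P = -4 (P = -2*2 = -4)
(-23 + g)*P = (-23 - 10)*(-4) = -33*(-4) = 132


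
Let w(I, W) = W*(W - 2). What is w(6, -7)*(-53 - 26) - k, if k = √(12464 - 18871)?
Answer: -4977 - I*√6407 ≈ -4977.0 - 80.044*I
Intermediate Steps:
w(I, W) = W*(-2 + W)
k = I*√6407 (k = √(-6407) = I*√6407 ≈ 80.044*I)
w(6, -7)*(-53 - 26) - k = (-7*(-2 - 7))*(-53 - 26) - I*√6407 = -7*(-9)*(-79) - I*√6407 = 63*(-79) - I*√6407 = -4977 - I*√6407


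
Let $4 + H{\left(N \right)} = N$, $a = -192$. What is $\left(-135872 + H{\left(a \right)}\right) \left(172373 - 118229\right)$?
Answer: $-7367265792$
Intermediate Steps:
$H{\left(N \right)} = -4 + N$
$\left(-135872 + H{\left(a \right)}\right) \left(172373 - 118229\right) = \left(-135872 - 196\right) \left(172373 - 118229\right) = \left(-135872 - 196\right) 54144 = \left(-136068\right) 54144 = -7367265792$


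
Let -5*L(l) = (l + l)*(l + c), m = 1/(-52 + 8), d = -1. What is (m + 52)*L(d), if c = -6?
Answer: -16009/110 ≈ -145.54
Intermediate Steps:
m = -1/44 (m = 1/(-44) = -1/44 ≈ -0.022727)
L(l) = -2*l*(-6 + l)/5 (L(l) = -(l + l)*(l - 6)/5 = -2*l*(-6 + l)/5)
(m + 52)*L(d) = (-1/44 + 52)*((2/5)*(-1)*(6 - 1*(-1))) = 2287*((2/5)*(-1)*(6 + 1))/44 = 2287*((2/5)*(-1)*7)/44 = (2287/44)*(-14/5) = -16009/110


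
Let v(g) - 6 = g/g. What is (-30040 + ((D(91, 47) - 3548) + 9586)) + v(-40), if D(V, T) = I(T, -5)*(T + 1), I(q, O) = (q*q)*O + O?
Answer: -554395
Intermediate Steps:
I(q, O) = O + O*q**2 (I(q, O) = q**2*O + O = O*q**2 + O = O + O*q**2)
D(V, T) = (1 + T)*(-5 - 5*T**2) (D(V, T) = (-5*(1 + T**2))*(T + 1) = (-5 - 5*T**2)*(1 + T) = (1 + T)*(-5 - 5*T**2))
v(g) = 7 (v(g) = 6 + g/g = 6 + 1 = 7)
(-30040 + ((D(91, 47) - 3548) + 9586)) + v(-40) = (-30040 + ((5*(1 + 47)*(-1 - 1*47**2) - 3548) + 9586)) + 7 = (-30040 + ((5*48*(-1 - 1*2209) - 3548) + 9586)) + 7 = (-30040 + ((5*48*(-1 - 2209) - 3548) + 9586)) + 7 = (-30040 + ((5*48*(-2210) - 3548) + 9586)) + 7 = (-30040 + ((-530400 - 3548) + 9586)) + 7 = (-30040 + (-533948 + 9586)) + 7 = (-30040 - 524362) + 7 = -554402 + 7 = -554395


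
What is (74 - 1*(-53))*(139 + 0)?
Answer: 17653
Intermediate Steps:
(74 - 1*(-53))*(139 + 0) = (74 + 53)*139 = 127*139 = 17653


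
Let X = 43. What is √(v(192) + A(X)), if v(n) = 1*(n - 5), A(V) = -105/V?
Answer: 16*√1333/43 ≈ 13.585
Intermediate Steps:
v(n) = -5 + n (v(n) = 1*(-5 + n) = -5 + n)
√(v(192) + A(X)) = √((-5 + 192) - 105/43) = √(187 - 105*1/43) = √(187 - 105/43) = √(7936/43) = 16*√1333/43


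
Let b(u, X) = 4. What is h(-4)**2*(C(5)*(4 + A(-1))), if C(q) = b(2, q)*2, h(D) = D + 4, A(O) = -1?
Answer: 0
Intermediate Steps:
h(D) = 4 + D
C(q) = 8 (C(q) = 4*2 = 8)
h(-4)**2*(C(5)*(4 + A(-1))) = (4 - 4)**2*(8*(4 - 1)) = 0**2*(8*3) = 0*24 = 0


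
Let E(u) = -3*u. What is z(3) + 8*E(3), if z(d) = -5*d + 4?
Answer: -83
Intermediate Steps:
z(d) = 4 - 5*d
z(3) + 8*E(3) = (4 - 5*3) + 8*(-3*3) = (4 - 15) + 8*(-9) = -11 - 72 = -83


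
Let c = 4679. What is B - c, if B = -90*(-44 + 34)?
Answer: -3779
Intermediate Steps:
B = 900 (B = -90*(-10) = 900)
B - c = 900 - 1*4679 = 900 - 4679 = -3779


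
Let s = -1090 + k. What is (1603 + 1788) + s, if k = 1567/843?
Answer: 1941310/843 ≈ 2302.9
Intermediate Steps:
k = 1567/843 (k = 1567*(1/843) = 1567/843 ≈ 1.8588)
s = -917303/843 (s = -1090 + 1567/843 = -917303/843 ≈ -1088.1)
(1603 + 1788) + s = (1603 + 1788) - 917303/843 = 3391 - 917303/843 = 1941310/843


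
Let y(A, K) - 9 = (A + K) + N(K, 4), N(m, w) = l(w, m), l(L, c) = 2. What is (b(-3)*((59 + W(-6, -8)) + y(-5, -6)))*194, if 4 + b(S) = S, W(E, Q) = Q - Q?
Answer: -80122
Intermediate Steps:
W(E, Q) = 0
N(m, w) = 2
b(S) = -4 + S
y(A, K) = 11 + A + K (y(A, K) = 9 + ((A + K) + 2) = 9 + (2 + A + K) = 11 + A + K)
(b(-3)*((59 + W(-6, -8)) + y(-5, -6)))*194 = ((-4 - 3)*((59 + 0) + (11 - 5 - 6)))*194 = -7*(59 + 0)*194 = -7*59*194 = -413*194 = -80122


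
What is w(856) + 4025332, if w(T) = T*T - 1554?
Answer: 4756514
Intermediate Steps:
w(T) = -1554 + T² (w(T) = T² - 1554 = -1554 + T²)
w(856) + 4025332 = (-1554 + 856²) + 4025332 = (-1554 + 732736) + 4025332 = 731182 + 4025332 = 4756514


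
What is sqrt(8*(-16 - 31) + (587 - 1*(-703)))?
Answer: sqrt(914) ≈ 30.232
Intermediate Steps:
sqrt(8*(-16 - 31) + (587 - 1*(-703))) = sqrt(8*(-47) + (587 + 703)) = sqrt(-376 + 1290) = sqrt(914)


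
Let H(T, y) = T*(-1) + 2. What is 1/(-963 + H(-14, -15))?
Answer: -1/947 ≈ -0.0010560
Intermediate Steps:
H(T, y) = 2 - T (H(T, y) = -T + 2 = 2 - T)
1/(-963 + H(-14, -15)) = 1/(-963 + (2 - 1*(-14))) = 1/(-963 + (2 + 14)) = 1/(-963 + 16) = 1/(-947) = -1/947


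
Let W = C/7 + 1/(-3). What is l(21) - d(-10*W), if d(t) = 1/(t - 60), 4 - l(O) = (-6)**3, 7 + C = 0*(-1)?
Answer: 30803/140 ≈ 220.02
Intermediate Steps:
C = -7 (C = -7 + 0*(-1) = -7 + 0 = -7)
l(O) = 220 (l(O) = 4 - 1*(-6)**3 = 4 - 1*(-216) = 4 + 216 = 220)
W = -4/3 (W = -7/7 + 1/(-3) = -7*1/7 + 1*(-1/3) = -1 - 1/3 = -4/3 ≈ -1.3333)
d(t) = 1/(-60 + t)
l(21) - d(-10*W) = 220 - 1/(-60 - 10*(-4/3)) = 220 - 1/(-60 + 40/3) = 220 - 1/(-140/3) = 220 - 1*(-3/140) = 220 + 3/140 = 30803/140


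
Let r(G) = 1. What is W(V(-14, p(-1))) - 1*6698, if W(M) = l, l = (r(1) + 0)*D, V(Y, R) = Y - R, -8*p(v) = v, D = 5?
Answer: -6693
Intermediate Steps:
p(v) = -v/8
l = 5 (l = (1 + 0)*5 = 1*5 = 5)
W(M) = 5
W(V(-14, p(-1))) - 1*6698 = 5 - 1*6698 = 5 - 6698 = -6693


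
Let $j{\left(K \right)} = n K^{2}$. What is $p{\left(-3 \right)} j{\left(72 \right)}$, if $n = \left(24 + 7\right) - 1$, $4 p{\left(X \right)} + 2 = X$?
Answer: $-194400$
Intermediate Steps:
$p{\left(X \right)} = - \frac{1}{2} + \frac{X}{4}$
$n = 30$ ($n = 31 - 1 = 30$)
$j{\left(K \right)} = 30 K^{2}$
$p{\left(-3 \right)} j{\left(72 \right)} = \left(- \frac{1}{2} + \frac{1}{4} \left(-3\right)\right) 30 \cdot 72^{2} = \left(- \frac{1}{2} - \frac{3}{4}\right) 30 \cdot 5184 = \left(- \frac{5}{4}\right) 155520 = -194400$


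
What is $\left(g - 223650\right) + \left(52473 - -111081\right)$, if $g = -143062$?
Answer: $-203158$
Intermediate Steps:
$\left(g - 223650\right) + \left(52473 - -111081\right) = \left(-143062 - 223650\right) + \left(52473 - -111081\right) = -366712 + \left(52473 + 111081\right) = -366712 + 163554 = -203158$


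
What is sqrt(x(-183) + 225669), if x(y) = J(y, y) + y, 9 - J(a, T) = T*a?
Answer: 3*sqrt(21334) ≈ 438.19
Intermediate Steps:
J(a, T) = 9 - T*a
x(y) = 9 + y - y**2 (x(y) = (9 - y*y) + y = (9 - y**2) + y = 9 + y - y**2)
sqrt(x(-183) + 225669) = sqrt((9 - 183 - 1*(-183)**2) + 225669) = sqrt((9 - 183 - 1*33489) + 225669) = sqrt((9 - 183 - 33489) + 225669) = sqrt(-33663 + 225669) = sqrt(192006) = 3*sqrt(21334)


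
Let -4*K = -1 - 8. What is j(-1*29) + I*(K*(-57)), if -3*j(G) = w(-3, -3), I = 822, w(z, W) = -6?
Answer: -210839/2 ≈ -1.0542e+5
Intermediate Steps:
K = 9/4 (K = -(-1 - 8)/4 = -¼*(-9) = 9/4 ≈ 2.2500)
j(G) = 2 (j(G) = -⅓*(-6) = 2)
j(-1*29) + I*(K*(-57)) = 2 + 822*((9/4)*(-57)) = 2 + 822*(-513/4) = 2 - 210843/2 = -210839/2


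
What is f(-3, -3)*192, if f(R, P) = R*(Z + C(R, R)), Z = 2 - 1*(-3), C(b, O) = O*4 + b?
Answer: 5760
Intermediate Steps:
C(b, O) = b + 4*O (C(b, O) = 4*O + b = b + 4*O)
Z = 5 (Z = 2 + 3 = 5)
f(R, P) = R*(5 + 5*R) (f(R, P) = R*(5 + (R + 4*R)) = R*(5 + 5*R))
f(-3, -3)*192 = (5*(-3)*(1 - 3))*192 = (5*(-3)*(-2))*192 = 30*192 = 5760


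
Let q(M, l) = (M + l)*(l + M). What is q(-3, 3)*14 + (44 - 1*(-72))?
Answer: 116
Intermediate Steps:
q(M, l) = (M + l)² (q(M, l) = (M + l)*(M + l) = (M + l)²)
q(-3, 3)*14 + (44 - 1*(-72)) = (-3 + 3)²*14 + (44 - 1*(-72)) = 0²*14 + (44 + 72) = 0*14 + 116 = 0 + 116 = 116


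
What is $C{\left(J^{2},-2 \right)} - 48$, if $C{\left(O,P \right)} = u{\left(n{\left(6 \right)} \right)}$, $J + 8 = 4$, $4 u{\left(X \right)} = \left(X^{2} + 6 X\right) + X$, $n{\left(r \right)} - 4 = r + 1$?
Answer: $\frac{3}{2} \approx 1.5$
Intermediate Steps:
$n{\left(r \right)} = 5 + r$ ($n{\left(r \right)} = 4 + \left(r + 1\right) = 4 + \left(1 + r\right) = 5 + r$)
$u{\left(X \right)} = \frac{X^{2}}{4} + \frac{7 X}{4}$ ($u{\left(X \right)} = \frac{\left(X^{2} + 6 X\right) + X}{4} = \frac{X^{2} + 7 X}{4} = \frac{X^{2}}{4} + \frac{7 X}{4}$)
$J = -4$ ($J = -8 + 4 = -4$)
$C{\left(O,P \right)} = \frac{99}{2}$ ($C{\left(O,P \right)} = \frac{\left(5 + 6\right) \left(7 + \left(5 + 6\right)\right)}{4} = \frac{1}{4} \cdot 11 \left(7 + 11\right) = \frac{1}{4} \cdot 11 \cdot 18 = \frac{99}{2}$)
$C{\left(J^{2},-2 \right)} - 48 = \frac{99}{2} - 48 = \frac{3}{2}$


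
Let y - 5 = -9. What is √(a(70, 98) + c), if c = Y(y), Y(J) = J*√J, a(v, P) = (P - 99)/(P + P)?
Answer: √(-1 - 1568*I)/14 ≈ 1.9994 - 2.0006*I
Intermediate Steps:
y = -4 (y = 5 - 9 = -4)
a(v, P) = (-99 + P)/(2*P) (a(v, P) = (-99 + P)/((2*P)) = (-99 + P)*(1/(2*P)) = (-99 + P)/(2*P))
Y(J) = J^(3/2)
c = -8*I (c = (-4)^(3/2) = -8*I ≈ -8.0*I)
√(a(70, 98) + c) = √((½)*(-99 + 98)/98 - 8*I) = √((½)*(1/98)*(-1) - 8*I) = √(-1/196 - 8*I)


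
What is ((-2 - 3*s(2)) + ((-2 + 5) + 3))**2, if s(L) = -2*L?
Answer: 256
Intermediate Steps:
((-2 - 3*s(2)) + ((-2 + 5) + 3))**2 = ((-2 - (-6)*2) + ((-2 + 5) + 3))**2 = ((-2 - 3*(-4)) + (3 + 3))**2 = ((-2 + 12) + 6)**2 = (10 + 6)**2 = 16**2 = 256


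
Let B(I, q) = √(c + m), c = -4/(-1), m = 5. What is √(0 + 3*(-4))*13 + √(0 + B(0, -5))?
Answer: √3*(1 + 26*I) ≈ 1.732 + 45.033*I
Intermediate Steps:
c = 4 (c = -4*(-1) = 4)
B(I, q) = 3 (B(I, q) = √(4 + 5) = √9 = 3)
√(0 + 3*(-4))*13 + √(0 + B(0, -5)) = √(0 + 3*(-4))*13 + √(0 + 3) = √(0 - 12)*13 + √3 = √(-12)*13 + √3 = (2*I*√3)*13 + √3 = 26*I*√3 + √3 = √3 + 26*I*√3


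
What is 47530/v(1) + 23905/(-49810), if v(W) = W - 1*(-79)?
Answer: 23655569/39848 ≈ 593.64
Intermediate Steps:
v(W) = 79 + W (v(W) = W + 79 = 79 + W)
47530/v(1) + 23905/(-49810) = 47530/(79 + 1) + 23905/(-49810) = 47530/80 + 23905*(-1/49810) = 47530*(1/80) - 4781/9962 = 4753/8 - 4781/9962 = 23655569/39848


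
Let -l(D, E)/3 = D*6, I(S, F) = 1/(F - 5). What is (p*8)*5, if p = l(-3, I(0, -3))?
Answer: 2160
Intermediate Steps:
I(S, F) = 1/(-5 + F)
l(D, E) = -18*D (l(D, E) = -3*D*6 = -18*D)
p = 54 (p = -18*(-3) = 54)
(p*8)*5 = (54*8)*5 = 432*5 = 2160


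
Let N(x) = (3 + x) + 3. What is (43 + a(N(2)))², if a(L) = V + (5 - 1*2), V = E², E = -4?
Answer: 3844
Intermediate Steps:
V = 16 (V = (-4)² = 16)
N(x) = 6 + x
a(L) = 19 (a(L) = 16 + (5 - 1*2) = 16 + (5 - 2) = 16 + 3 = 19)
(43 + a(N(2)))² = (43 + 19)² = 62² = 3844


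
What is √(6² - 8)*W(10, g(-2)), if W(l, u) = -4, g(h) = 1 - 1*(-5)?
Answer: -8*√7 ≈ -21.166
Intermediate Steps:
g(h) = 6 (g(h) = 1 + 5 = 6)
√(6² - 8)*W(10, g(-2)) = √(6² - 8)*(-4) = √(36 - 8)*(-4) = √28*(-4) = (2*√7)*(-4) = -8*√7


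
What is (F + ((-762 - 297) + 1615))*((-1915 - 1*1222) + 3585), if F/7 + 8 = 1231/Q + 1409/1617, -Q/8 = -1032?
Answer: 322397077/1419 ≈ 2.2720e+5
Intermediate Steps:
Q = 8256 (Q = -8*(-1032) = 8256)
F = -31058795/635712 (F = -56 + 7*(1231/8256 + 1409/1617) = -56 + 7*(4541077/4449984) = -56 + 4541077/635712 = -31058795/635712 ≈ -48.857)
(F + ((-762 - 297) + 1615))*((-1915 - 1*1222) + 3585) = (-31058795/635712 + ((-762 - 297) + 1615))*((-1915 - 1*1222) + 3585) = (-31058795/635712 + (-1059 + 1615))*((-1915 - 1222) + 3585) = (-31058795/635712 + 556)*(-3137 + 3585) = (322397077/635712)*448 = 322397077/1419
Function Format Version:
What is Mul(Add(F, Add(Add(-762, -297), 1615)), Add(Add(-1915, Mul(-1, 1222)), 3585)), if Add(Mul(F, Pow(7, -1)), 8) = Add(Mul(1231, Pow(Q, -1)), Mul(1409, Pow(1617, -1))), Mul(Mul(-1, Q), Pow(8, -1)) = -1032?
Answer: Rational(322397077, 1419) ≈ 2.2720e+5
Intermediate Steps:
Q = 8256 (Q = Mul(-8, -1032) = 8256)
F = Rational(-31058795, 635712) (F = Add(-56, Mul(7, Add(Mul(1231, Pow(8256, -1)), Mul(1409, Pow(1617, -1))))) = Add(-56, Mul(7, Add(Mul(1231, Rational(1, 8256)), Mul(1409, Rational(1, 1617))))) = Add(-56, Mul(7, Add(Rational(1231, 8256), Rational(1409, 1617)))) = Add(-56, Mul(7, Rational(4541077, 4449984))) = Add(-56, Rational(4541077, 635712)) = Rational(-31058795, 635712) ≈ -48.857)
Mul(Add(F, Add(Add(-762, -297), 1615)), Add(Add(-1915, Mul(-1, 1222)), 3585)) = Mul(Add(Rational(-31058795, 635712), Add(Add(-762, -297), 1615)), Add(Add(-1915, Mul(-1, 1222)), 3585)) = Mul(Add(Rational(-31058795, 635712), Add(-1059, 1615)), Add(Add(-1915, -1222), 3585)) = Mul(Add(Rational(-31058795, 635712), 556), Add(-3137, 3585)) = Mul(Rational(322397077, 635712), 448) = Rational(322397077, 1419)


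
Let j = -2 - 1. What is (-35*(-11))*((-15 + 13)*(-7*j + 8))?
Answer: -22330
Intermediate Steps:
j = -3
(-35*(-11))*((-15 + 13)*(-7*j + 8)) = (-35*(-11))*((-15 + 13)*(-7*(-3) + 8)) = 385*(-2*(21 + 8)) = 385*(-2*29) = 385*(-58) = -22330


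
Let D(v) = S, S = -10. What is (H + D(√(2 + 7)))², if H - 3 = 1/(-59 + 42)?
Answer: 14400/289 ≈ 49.827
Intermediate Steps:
D(v) = -10
H = 50/17 (H = 3 + 1/(-59 + 42) = 3 + 1/(-17) = 3 - 1/17 = 50/17 ≈ 2.9412)
(H + D(√(2 + 7)))² = (50/17 - 10)² = (-120/17)² = 14400/289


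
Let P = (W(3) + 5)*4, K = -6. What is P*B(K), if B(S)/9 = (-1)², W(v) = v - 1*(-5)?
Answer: 468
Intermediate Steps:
W(v) = 5 + v (W(v) = v + 5 = 5 + v)
P = 52 (P = ((5 + 3) + 5)*4 = (8 + 5)*4 = 13*4 = 52)
B(S) = 9 (B(S) = 9*(-1)² = 9*1 = 9)
P*B(K) = 52*9 = 468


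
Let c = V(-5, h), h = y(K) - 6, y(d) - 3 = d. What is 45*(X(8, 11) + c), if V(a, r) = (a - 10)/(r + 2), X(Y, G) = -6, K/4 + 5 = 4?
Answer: -135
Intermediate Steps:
K = -4 (K = -20 + 4*4 = -20 + 16 = -4)
y(d) = 3 + d
h = -7 (h = (3 - 4) - 6 = -1 - 6 = -7)
V(a, r) = (-10 + a)/(2 + r)
c = 3 (c = (-10 - 5)/(2 - 7) = -15/(-5) = -⅕*(-15) = 3)
45*(X(8, 11) + c) = 45*(-6 + 3) = 45*(-3) = -135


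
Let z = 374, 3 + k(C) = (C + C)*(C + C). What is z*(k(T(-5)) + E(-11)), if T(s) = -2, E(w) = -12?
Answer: 374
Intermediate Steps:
k(C) = -3 + 4*C² (k(C) = -3 + (C + C)*(C + C) = -3 + (2*C)*(2*C) = -3 + 4*C²)
z*(k(T(-5)) + E(-11)) = 374*((-3 + 4*(-2)²) - 12) = 374*((-3 + 4*4) - 12) = 374*((-3 + 16) - 12) = 374*(13 - 12) = 374*1 = 374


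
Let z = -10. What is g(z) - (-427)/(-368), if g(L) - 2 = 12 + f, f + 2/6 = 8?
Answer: 22639/1104 ≈ 20.506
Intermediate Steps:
f = 23/3 (f = -⅓ + 8 = 23/3 ≈ 7.6667)
g(L) = 65/3 (g(L) = 2 + (12 + 23/3) = 2 + 59/3 = 65/3)
g(z) - (-427)/(-368) = 65/3 - (-427)/(-368) = 65/3 - (-427)*(-1)/368 = 65/3 - 1*427/368 = 65/3 - 427/368 = 22639/1104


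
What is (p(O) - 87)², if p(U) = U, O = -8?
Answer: 9025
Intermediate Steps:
(p(O) - 87)² = (-8 - 87)² = (-95)² = 9025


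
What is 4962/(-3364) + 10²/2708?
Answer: -1637587/1138714 ≈ -1.4381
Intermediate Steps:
4962/(-3364) + 10²/2708 = 4962*(-1/3364) + 100*(1/2708) = -2481/1682 + 25/677 = -1637587/1138714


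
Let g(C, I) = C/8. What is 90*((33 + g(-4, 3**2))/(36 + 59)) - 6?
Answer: 471/19 ≈ 24.789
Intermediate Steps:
g(C, I) = C/8 (g(C, I) = C*(1/8) = C/8)
90*((33 + g(-4, 3**2))/(36 + 59)) - 6 = 90*((33 + (1/8)*(-4))/(36 + 59)) - 6 = 90*((33 - 1/2)/95) - 6 = 90*((65/2)*(1/95)) - 6 = 90*(13/38) - 6 = 585/19 - 6 = 471/19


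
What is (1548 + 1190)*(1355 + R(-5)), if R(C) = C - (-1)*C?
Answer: 3682610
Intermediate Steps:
R(C) = 2*C (R(C) = C + C = 2*C)
(1548 + 1190)*(1355 + R(-5)) = (1548 + 1190)*(1355 + 2*(-5)) = 2738*(1355 - 10) = 2738*1345 = 3682610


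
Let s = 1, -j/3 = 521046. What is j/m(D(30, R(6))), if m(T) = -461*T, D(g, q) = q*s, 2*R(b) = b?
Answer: 521046/461 ≈ 1130.3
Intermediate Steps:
j = -1563138 (j = -3*521046 = -1563138)
R(b) = b/2
D(g, q) = q (D(g, q) = q*1 = q)
j/m(D(30, R(6))) = -1563138/((-461*6/2)) = -1563138/((-461*3)) = -1563138/(-1383) = -1563138*(-1/1383) = 521046/461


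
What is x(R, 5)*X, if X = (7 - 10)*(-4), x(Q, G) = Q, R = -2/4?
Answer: -6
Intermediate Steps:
R = -1/2 (R = -2*1/4 = -1/2 ≈ -0.50000)
X = 12 (X = -3*(-4) = 12)
x(R, 5)*X = -1/2*12 = -6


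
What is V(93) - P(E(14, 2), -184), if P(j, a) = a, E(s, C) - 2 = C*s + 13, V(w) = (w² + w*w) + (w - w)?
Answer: 17482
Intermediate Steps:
V(w) = 2*w² (V(w) = (w² + w²) + 0 = 2*w² + 0 = 2*w²)
E(s, C) = 15 + C*s (E(s, C) = 2 + (C*s + 13) = 2 + (13 + C*s) = 15 + C*s)
V(93) - P(E(14, 2), -184) = 2*93² - 1*(-184) = 2*8649 + 184 = 17298 + 184 = 17482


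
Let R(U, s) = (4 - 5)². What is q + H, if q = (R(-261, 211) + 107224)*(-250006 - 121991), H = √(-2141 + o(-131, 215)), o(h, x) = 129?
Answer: -39887378325 + 2*I*√503 ≈ -3.9887e+10 + 44.855*I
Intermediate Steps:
R(U, s) = 1 (R(U, s) = (-1)² = 1)
H = 2*I*√503 (H = √(-2141 + 129) = √(-2012) = 2*I*√503 ≈ 44.855*I)
q = -39887378325 (q = (1 + 107224)*(-250006 - 121991) = 107225*(-371997) = -39887378325)
q + H = -39887378325 + 2*I*√503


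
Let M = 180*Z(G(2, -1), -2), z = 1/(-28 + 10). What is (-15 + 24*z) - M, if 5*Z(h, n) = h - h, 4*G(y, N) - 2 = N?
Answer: -49/3 ≈ -16.333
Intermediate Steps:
G(y, N) = 1/2 + N/4
z = -1/18 (z = 1/(-18) = -1/18 ≈ -0.055556)
Z(h, n) = 0 (Z(h, n) = (h - h)/5 = (1/5)*0 = 0)
M = 0 (M = 180*0 = 0)
(-15 + 24*z) - M = (-15 + 24*(-1/18)) - 1*0 = (-15 - 4/3) + 0 = -49/3 + 0 = -49/3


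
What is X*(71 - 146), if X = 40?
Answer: -3000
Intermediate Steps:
X*(71 - 146) = 40*(71 - 146) = 40*(-75) = -3000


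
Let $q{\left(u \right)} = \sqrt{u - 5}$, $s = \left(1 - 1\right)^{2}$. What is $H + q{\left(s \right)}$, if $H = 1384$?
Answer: $1384 + i \sqrt{5} \approx 1384.0 + 2.2361 i$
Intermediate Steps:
$s = 0$ ($s = 0^{2} = 0$)
$q{\left(u \right)} = \sqrt{-5 + u}$
$H + q{\left(s \right)} = 1384 + \sqrt{-5 + 0} = 1384 + \sqrt{-5} = 1384 + i \sqrt{5}$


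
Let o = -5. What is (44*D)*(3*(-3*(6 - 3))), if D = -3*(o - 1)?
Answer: -21384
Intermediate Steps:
D = 18 (D = -3*(-5 - 1) = -3*(-6) = 18)
(44*D)*(3*(-3*(6 - 3))) = (44*18)*(3*(-3*(6 - 3))) = 792*(3*(-3*3)) = 792*(3*(-9)) = 792*(-27) = -21384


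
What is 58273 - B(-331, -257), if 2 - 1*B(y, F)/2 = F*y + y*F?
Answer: 398537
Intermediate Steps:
B(y, F) = 4 - 4*F*y (B(y, F) = 4 - 2*(F*y + y*F) = 4 - 2*(F*y + F*y) = 4 - 4*F*y)
58273 - B(-331, -257) = 58273 - (4 - 4*(-257)*(-331)) = 58273 - (4 - 340268) = 58273 - 1*(-340264) = 58273 + 340264 = 398537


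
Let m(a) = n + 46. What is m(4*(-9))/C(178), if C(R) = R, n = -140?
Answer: -47/89 ≈ -0.52809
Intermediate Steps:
m(a) = -94 (m(a) = -140 + 46 = -94)
m(4*(-9))/C(178) = -94/178 = -94*1/178 = -47/89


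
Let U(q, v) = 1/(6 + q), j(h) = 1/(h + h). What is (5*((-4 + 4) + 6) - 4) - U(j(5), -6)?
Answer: 1576/61 ≈ 25.836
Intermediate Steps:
j(h) = 1/(2*h)
(5*((-4 + 4) + 6) - 4) - U(j(5), -6) = (5*((-4 + 4) + 6) - 4) - 1/(6 + (½)/5) = (5*(0 + 6) - 4) - 1/(6 + (½)*(⅕)) = (5*6 - 4) - 1/(6 + ⅒) = (30 - 4) - 1/61/10 = 26 - 1*10/61 = 26 - 10/61 = 1576/61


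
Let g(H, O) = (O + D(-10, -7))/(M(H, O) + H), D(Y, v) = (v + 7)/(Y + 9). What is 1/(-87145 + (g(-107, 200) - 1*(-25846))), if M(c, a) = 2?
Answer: -21/1287319 ≈ -1.6313e-5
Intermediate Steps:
D(Y, v) = (7 + v)/(9 + Y)
g(H, O) = O/(2 + H) (g(H, O) = (O + (7 - 7)/(9 - 10))/(2 + H) = (O + 0/(-1))/(2 + H) = (O - 1*0)/(2 + H) = (O + 0)/(2 + H) = O/(2 + H))
1/(-87145 + (g(-107, 200) - 1*(-25846))) = 1/(-87145 + (200/(2 - 107) - 1*(-25846))) = 1/(-87145 + (200/(-105) + 25846)) = 1/(-87145 + (200*(-1/105) + 25846)) = 1/(-87145 + (-40/21 + 25846)) = 1/(-87145 + 542726/21) = 1/(-1287319/21) = -21/1287319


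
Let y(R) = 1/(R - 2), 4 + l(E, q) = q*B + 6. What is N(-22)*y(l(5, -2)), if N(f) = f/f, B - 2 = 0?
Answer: -¼ ≈ -0.25000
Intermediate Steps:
B = 2 (B = 2 + 0 = 2)
N(f) = 1
l(E, q) = 2 + 2*q (l(E, q) = -4 + (q*2 + 6) = -4 + (2*q + 6) = -4 + (6 + 2*q) = 2 + 2*q)
y(R) = 1/(-2 + R)
N(-22)*y(l(5, -2)) = 1/(-2 + (2 + 2*(-2))) = 1/(-2 + (2 - 4)) = 1/(-2 - 2) = 1/(-4) = 1*(-¼) = -¼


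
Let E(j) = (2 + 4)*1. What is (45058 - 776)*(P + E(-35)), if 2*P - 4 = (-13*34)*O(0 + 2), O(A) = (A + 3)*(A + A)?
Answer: -195372184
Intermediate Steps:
O(A) = 2*A*(3 + A) (O(A) = (3 + A)*(2*A) = 2*A*(3 + A))
P = -4418 (P = 2 + ((-13*34)*(2*(0 + 2)*(3 + (0 + 2))))/2 = 2 + (-884*2*(3 + 2))/2 = 2 + (-884*2*5)/2 = 2 + (-442*20)/2 = 2 + (½)*(-8840) = 2 - 4420 = -4418)
E(j) = 6 (E(j) = 6*1 = 6)
(45058 - 776)*(P + E(-35)) = (45058 - 776)*(-4418 + 6) = 44282*(-4412) = -195372184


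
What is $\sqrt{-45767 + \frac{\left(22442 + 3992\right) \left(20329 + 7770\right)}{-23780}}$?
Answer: $\frac{i \sqrt{10885938403570}}{11890} \approx 277.49 i$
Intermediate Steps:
$\sqrt{-45767 + \frac{\left(22442 + 3992\right) \left(20329 + 7770\right)}{-23780}} = \sqrt{-45767 + 26434 \cdot 28099 \left(- \frac{1}{23780}\right)} = \sqrt{-45767 + 742768966 \left(- \frac{1}{23780}\right)} = \sqrt{-45767 - \frac{371384483}{11890}} = \sqrt{- \frac{915554113}{11890}} = \frac{i \sqrt{10885938403570}}{11890}$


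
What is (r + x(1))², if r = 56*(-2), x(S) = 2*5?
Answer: 10404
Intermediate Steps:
x(S) = 10
r = -112
(r + x(1))² = (-112 + 10)² = (-102)² = 10404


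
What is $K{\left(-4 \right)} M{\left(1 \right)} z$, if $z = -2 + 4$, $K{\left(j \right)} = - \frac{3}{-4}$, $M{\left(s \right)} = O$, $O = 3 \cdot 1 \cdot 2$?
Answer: $9$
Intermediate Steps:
$O = 6$ ($O = 3 \cdot 2 = 6$)
$M{\left(s \right)} = 6$
$K{\left(j \right)} = \frac{3}{4}$ ($K{\left(j \right)} = \left(-3\right) \left(- \frac{1}{4}\right) = \frac{3}{4}$)
$z = 2$
$K{\left(-4 \right)} M{\left(1 \right)} z = \frac{3}{4} \cdot 6 \cdot 2 = \frac{9}{2} \cdot 2 = 9$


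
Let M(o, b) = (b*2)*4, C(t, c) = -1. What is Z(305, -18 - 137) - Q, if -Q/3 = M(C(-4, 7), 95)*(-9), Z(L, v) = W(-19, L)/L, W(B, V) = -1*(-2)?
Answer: -6258598/305 ≈ -20520.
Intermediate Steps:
M(o, b) = 8*b (M(o, b) = (2*b)*4 = 8*b)
W(B, V) = 2
Z(L, v) = 2/L
Q = 20520 (Q = -3*8*95*(-9) = -2280*(-9) = -3*(-6840) = 20520)
Z(305, -18 - 137) - Q = 2/305 - 1*20520 = 2*(1/305) - 20520 = 2/305 - 20520 = -6258598/305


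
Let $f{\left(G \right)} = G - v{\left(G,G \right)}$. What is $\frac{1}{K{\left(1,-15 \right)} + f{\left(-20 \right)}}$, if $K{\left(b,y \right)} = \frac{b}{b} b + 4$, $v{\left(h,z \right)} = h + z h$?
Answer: $- \frac{1}{395} \approx -0.0025316$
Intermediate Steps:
$v{\left(h,z \right)} = h + h z$
$f{\left(G \right)} = G - G \left(1 + G\right)$
$K{\left(b,y \right)} = 4 + b$ ($K{\left(b,y \right)} = 1 b + 4 = b + 4 = 4 + b$)
$\frac{1}{K{\left(1,-15 \right)} + f{\left(-20 \right)}} = \frac{1}{\left(4 + 1\right) - \left(-20\right)^{2}} = \frac{1}{5 - 400} = \frac{1}{-395} = - \frac{1}{395}$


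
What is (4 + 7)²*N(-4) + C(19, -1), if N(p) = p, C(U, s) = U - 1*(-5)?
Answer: -460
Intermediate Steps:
C(U, s) = 5 + U (C(U, s) = U + 5 = 5 + U)
(4 + 7)²*N(-4) + C(19, -1) = (4 + 7)²*(-4) + (5 + 19) = 11²*(-4) + 24 = 121*(-4) + 24 = -484 + 24 = -460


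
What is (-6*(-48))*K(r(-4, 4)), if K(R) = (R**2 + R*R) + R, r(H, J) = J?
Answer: 10368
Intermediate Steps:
K(R) = R + 2*R**2 (K(R) = (R**2 + R**2) + R = 2*R**2 + R = R + 2*R**2)
(-6*(-48))*K(r(-4, 4)) = (-6*(-48))*(4*(1 + 2*4)) = 288*(4*(1 + 8)) = 288*(4*9) = 288*36 = 10368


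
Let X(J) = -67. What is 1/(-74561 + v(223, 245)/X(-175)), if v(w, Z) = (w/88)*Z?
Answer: -5896/439666291 ≈ -1.3410e-5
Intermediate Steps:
v(w, Z) = Z*w/88 (v(w, Z) = (w*(1/88))*Z = (w/88)*Z = Z*w/88)
1/(-74561 + v(223, 245)/X(-175)) = 1/(-74561 + ((1/88)*245*223)/(-67)) = 1/(-74561 + (54635/88)*(-1/67)) = 1/(-74561 - 54635/5896) = 1/(-439666291/5896) = -5896/439666291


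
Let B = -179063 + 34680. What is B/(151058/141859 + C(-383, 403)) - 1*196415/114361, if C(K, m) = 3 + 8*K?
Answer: 2257085510002402/49641747516101 ≈ 45.467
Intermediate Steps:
B = -144383
B/(151058/141859 + C(-383, 403)) - 1*196415/114361 = -144383/(151058/141859 + (3 + 8*(-383))) - 1*196415/114361 = -144383/(151058*(1/141859) + (3 - 3064)) - 196415*1/114361 = -144383/(151058/141859 - 3061) - 196415/114361 = -144383/(-434079341/141859) - 196415/114361 = -144383*(-141859/434079341) - 196415/114361 = 20482027997/434079341 - 196415/114361 = 2257085510002402/49641747516101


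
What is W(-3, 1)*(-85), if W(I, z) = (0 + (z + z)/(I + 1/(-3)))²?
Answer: -153/5 ≈ -30.600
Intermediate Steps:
W(I, z) = 4*z²/(-⅓ + I)² (W(I, z) = (0 + (2*z)/(I - ⅓))² = (0 + (2*z)/(-⅓ + I))² = (0 + 2*z/(-⅓ + I))² = (2*z/(-⅓ + I))² = 4*z²/(-⅓ + I)²)
W(-3, 1)*(-85) = (36*1²/(-1 + 3*(-3))²)*(-85) = (36*1/(-1 - 9)²)*(-85) = (36*1/(-10)²)*(-85) = (36*1*(1/100))*(-85) = (9/25)*(-85) = -153/5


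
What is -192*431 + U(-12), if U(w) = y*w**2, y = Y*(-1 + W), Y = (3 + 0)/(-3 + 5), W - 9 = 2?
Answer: -80592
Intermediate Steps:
W = 11 (W = 9 + 2 = 11)
Y = 3/2 ≈ 1.5000
y = 15 (y = 3*(-1 + 11)/2 = (3/2)*10 = 15)
U(w) = 15*w**2
-192*431 + U(-12) = -192*431 + 15*(-12)**2 = -82752 + 15*144 = -82752 + 2160 = -80592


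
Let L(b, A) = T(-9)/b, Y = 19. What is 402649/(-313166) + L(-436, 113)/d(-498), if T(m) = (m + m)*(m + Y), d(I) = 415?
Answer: -3639947009/2833212802 ≈ -1.2847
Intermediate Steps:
T(m) = 2*m*(19 + m) (T(m) = (m + m)*(m + 19) = (2*m)*(19 + m) = 2*m*(19 + m))
L(b, A) = -180/b (L(b, A) = (2*(-9)*(19 - 9))/b = (2*(-9)*10)/b = -180/b)
402649/(-313166) + L(-436, 113)/d(-498) = 402649/(-313166) - 180/(-436)/415 = 402649*(-1/313166) - 180*(-1/436)*(1/415) = -402649/313166 + (45/109)*(1/415) = -402649/313166 + 9/9047 = -3639947009/2833212802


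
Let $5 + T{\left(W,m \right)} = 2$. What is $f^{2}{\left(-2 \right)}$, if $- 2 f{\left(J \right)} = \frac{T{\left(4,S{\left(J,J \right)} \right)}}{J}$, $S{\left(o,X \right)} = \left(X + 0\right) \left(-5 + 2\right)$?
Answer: $\frac{9}{16} \approx 0.5625$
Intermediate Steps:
$S{\left(o,X \right)} = - 3 X$ ($S{\left(o,X \right)} = X \left(-3\right) = - 3 X$)
$T{\left(W,m \right)} = -3$ ($T{\left(W,m \right)} = -5 + 2 = -3$)
$f{\left(J \right)} = \frac{3}{2 J}$ ($f{\left(J \right)} = - \frac{\left(-3\right) \frac{1}{J}}{2} = \frac{3}{2 J}$)
$f^{2}{\left(-2 \right)} = \left(\frac{3}{2 \left(-2\right)}\right)^{2} = \left(\frac{3}{2} \left(- \frac{1}{2}\right)\right)^{2} = \left(- \frac{3}{4}\right)^{2} = \frac{9}{16}$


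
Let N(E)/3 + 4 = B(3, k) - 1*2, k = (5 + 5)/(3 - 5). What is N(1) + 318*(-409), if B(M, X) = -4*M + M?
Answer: -130107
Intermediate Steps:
k = -5 (k = 10/(-2) = 10*(-½) = -5)
B(M, X) = -3*M
N(E) = -45 (N(E) = -12 + 3*(-3*3 - 1*2) = -12 + 3*(-9 - 2) = -12 + 3*(-11) = -12 - 33 = -45)
N(1) + 318*(-409) = -45 + 318*(-409) = -45 - 130062 = -130107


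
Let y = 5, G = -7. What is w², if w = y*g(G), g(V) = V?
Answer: 1225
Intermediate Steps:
w = -35 (w = 5*(-7) = -35)
w² = (-35)² = 1225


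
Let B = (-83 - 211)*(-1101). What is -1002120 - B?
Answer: -1325814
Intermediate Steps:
B = 323694 (B = -294*(-1101) = 323694)
-1002120 - B = -1002120 - 1*323694 = -1002120 - 323694 = -1325814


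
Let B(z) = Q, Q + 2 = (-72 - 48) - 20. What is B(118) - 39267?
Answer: -39409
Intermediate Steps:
Q = -142 (Q = -2 + ((-72 - 48) - 20) = -2 + (-120 - 20) = -2 - 140 = -142)
B(z) = -142
B(118) - 39267 = -142 - 39267 = -39409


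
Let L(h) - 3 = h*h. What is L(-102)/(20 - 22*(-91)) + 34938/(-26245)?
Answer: 67495693/17689130 ≈ 3.8157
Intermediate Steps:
L(h) = 3 + h² (L(h) = 3 + h*h = 3 + h²)
L(-102)/(20 - 22*(-91)) + 34938/(-26245) = (3 + (-102)²)/(20 - 22*(-91)) + 34938/(-26245) = (3 + 10404)/(20 + 2002) + 34938*(-1/26245) = 10407/2022 - 34938/26245 = 10407*(1/2022) - 34938/26245 = 3469/674 - 34938/26245 = 67495693/17689130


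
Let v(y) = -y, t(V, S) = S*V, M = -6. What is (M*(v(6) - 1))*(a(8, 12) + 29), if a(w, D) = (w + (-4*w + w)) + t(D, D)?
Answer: 6594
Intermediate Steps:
a(w, D) = D² - 2*w (a(w, D) = (w + (-4*w + w)) + D*D = (w - 3*w) + D² = -2*w + D² = D² - 2*w)
(M*(v(6) - 1))*(a(8, 12) + 29) = (-6*(-1*6 - 1))*((12² - 2*8) + 29) = (-6*(-6 - 1))*((144 - 16) + 29) = (-6*(-7))*(128 + 29) = 42*157 = 6594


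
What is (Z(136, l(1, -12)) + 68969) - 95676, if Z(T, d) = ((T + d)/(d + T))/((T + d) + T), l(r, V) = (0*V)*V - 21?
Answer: -6703456/251 ≈ -26707.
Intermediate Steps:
l(r, V) = -21 (l(r, V) = 0*V - 21 = 0 - 21 = -21)
Z(T, d) = 1/(d + 2*T) (Z(T, d) = ((T + d)/(T + d))/(d + 2*T) = 1/(d + 2*T))
(Z(136, l(1, -12)) + 68969) - 95676 = (1/(-21 + 2*136) + 68969) - 95676 = (1/(-21 + 272) + 68969) - 95676 = (1/251 + 68969) - 95676 = 17311220/251 - 95676 = -6703456/251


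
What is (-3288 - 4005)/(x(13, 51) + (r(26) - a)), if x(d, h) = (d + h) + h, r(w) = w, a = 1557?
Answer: 2431/472 ≈ 5.1504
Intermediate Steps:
x(d, h) = d + 2*h
(-3288 - 4005)/(x(13, 51) + (r(26) - a)) = (-3288 - 4005)/((13 + 2*51) + (26 - 1*1557)) = -7293/((13 + 102) + (26 - 1557)) = -7293/(115 - 1531) = -7293/(-1416) = -7293*(-1/1416) = 2431/472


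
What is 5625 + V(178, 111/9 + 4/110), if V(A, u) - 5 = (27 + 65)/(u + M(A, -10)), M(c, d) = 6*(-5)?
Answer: 16362490/2909 ≈ 5624.8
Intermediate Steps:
M(c, d) = -30
V(A, u) = 5 + 92/(-30 + u) (V(A, u) = 5 + (27 + 65)/(u - 30) = 5 + 92/(-30 + u))
5625 + V(178, 111/9 + 4/110) = 5625 + (-58 + 5*(111/9 + 4/110))/(-30 + (111/9 + 4/110)) = 5625 + (-58 + 5*(111*(⅑) + 4*(1/110)))/(-30 + (111*(⅑) + 4*(1/110))) = 5625 + (-58 + 5*(37/3 + 2/55))/(-30 + (37/3 + 2/55)) = 5625 + (-58 + 5*(2041/165))/(-30 + 2041/165) = 5625 + (-58 + 2041/33)/(-2909/165) = 5625 - 165/2909*127/33 = 5625 - 635/2909 = 16362490/2909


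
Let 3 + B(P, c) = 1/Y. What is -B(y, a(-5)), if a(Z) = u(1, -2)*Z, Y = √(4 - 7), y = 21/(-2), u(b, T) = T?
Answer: 3 + I*√3/3 ≈ 3.0 + 0.57735*I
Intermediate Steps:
y = -21/2 (y = 21*(-½) = -21/2 ≈ -10.500)
Y = I*√3 (Y = √(-3) = I*√3 ≈ 1.732*I)
a(Z) = -2*Z
B(P, c) = -3 - I*√3/3 (B(P, c) = -3 + 1/(I*√3) = -3 - I*√3/3)
-B(y, a(-5)) = -(-3 - I*√3/3) = 3 + I*√3/3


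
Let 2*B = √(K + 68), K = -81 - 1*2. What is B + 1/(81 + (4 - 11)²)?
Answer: 1/130 + I*√15/2 ≈ 0.0076923 + 1.9365*I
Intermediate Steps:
K = -83 (K = -81 - 2 = -83)
B = I*√15/2 (B = √(-83 + 68)/2 = √(-15)/2 = (I*√15)/2 = I*√15/2 ≈ 1.9365*I)
B + 1/(81 + (4 - 11)²) = I*√15/2 + 1/(81 + (4 - 11)²) = I*√15/2 + 1/(81 + (-7)²) = I*√15/2 + 1/(81 + 49) = I*√15/2 + 1/130 = 1/130 + I*√15/2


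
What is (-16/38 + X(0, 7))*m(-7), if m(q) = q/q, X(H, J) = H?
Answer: -8/19 ≈ -0.42105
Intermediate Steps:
m(q) = 1
(-16/38 + X(0, 7))*m(-7) = (-16/38 + 0)*1 = (-16*1/38 + 0)*1 = (-8/19 + 0)*1 = -8/19*1 = -8/19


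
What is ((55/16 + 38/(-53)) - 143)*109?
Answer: -12966313/848 ≈ -15290.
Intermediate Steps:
((55/16 + 38/(-53)) - 143)*109 = ((55*(1/16) + 38*(-1/53)) - 143)*109 = ((55/16 - 38/53) - 143)*109 = (2307/848 - 143)*109 = -118957/848*109 = -12966313/848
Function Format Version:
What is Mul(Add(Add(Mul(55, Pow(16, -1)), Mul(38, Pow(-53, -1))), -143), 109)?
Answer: Rational(-12966313, 848) ≈ -15290.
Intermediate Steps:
Mul(Add(Add(Mul(55, Pow(16, -1)), Mul(38, Pow(-53, -1))), -143), 109) = Mul(Add(Add(Mul(55, Rational(1, 16)), Mul(38, Rational(-1, 53))), -143), 109) = Mul(Add(Add(Rational(55, 16), Rational(-38, 53)), -143), 109) = Mul(Add(Rational(2307, 848), -143), 109) = Mul(Rational(-118957, 848), 109) = Rational(-12966313, 848)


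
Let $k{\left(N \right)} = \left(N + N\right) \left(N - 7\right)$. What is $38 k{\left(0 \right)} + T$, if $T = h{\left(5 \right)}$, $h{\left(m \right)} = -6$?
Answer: $-6$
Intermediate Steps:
$k{\left(N \right)} = 2 N \left(-7 + N\right)$ ($k{\left(N \right)} = 2 N \left(N - 7\right) = 2 N \left(-7 + N\right)$)
$T = -6$
$38 k{\left(0 \right)} + T = 38 \cdot 2 \cdot 0 \left(-7 + 0\right) - 6 = 38 \cdot 2 \cdot 0 \left(-7\right) - 6 = 38 \cdot 0 - 6 = 0 - 6 = -6$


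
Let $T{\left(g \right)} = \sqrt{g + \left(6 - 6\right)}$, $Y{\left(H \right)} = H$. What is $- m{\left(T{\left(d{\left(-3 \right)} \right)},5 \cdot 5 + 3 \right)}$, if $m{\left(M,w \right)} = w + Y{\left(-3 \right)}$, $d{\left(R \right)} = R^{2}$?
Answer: $-25$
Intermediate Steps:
$T{\left(g \right)} = \sqrt{g}$ ($T{\left(g \right)} = \sqrt{g + \left(6 - 6\right)} = \sqrt{g + 0} = \sqrt{g}$)
$m{\left(M,w \right)} = -3 + w$ ($m{\left(M,w \right)} = w - 3 = -3 + w$)
$- m{\left(T{\left(d{\left(-3 \right)} \right)},5 \cdot 5 + 3 \right)} = - (-3 + \left(5 \cdot 5 + 3\right)) = - (-3 + \left(25 + 3\right)) = - (-3 + 28) = \left(-1\right) 25 = -25$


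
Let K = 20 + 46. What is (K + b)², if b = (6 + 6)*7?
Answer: 22500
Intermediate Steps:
K = 66
b = 84 (b = 12*7 = 84)
(K + b)² = (66 + 84)² = 150² = 22500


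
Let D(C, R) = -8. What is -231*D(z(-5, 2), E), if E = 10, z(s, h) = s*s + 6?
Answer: 1848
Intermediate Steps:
z(s, h) = 6 + s² (z(s, h) = s² + 6 = 6 + s²)
-231*D(z(-5, 2), E) = -231*(-8) = 1848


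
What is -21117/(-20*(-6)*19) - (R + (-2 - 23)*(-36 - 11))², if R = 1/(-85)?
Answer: -1516182184507/1098200 ≈ -1.3806e+6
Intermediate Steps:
R = -1/85 ≈ -0.011765
-21117/(-20*(-6)*19) - (R + (-2 - 23)*(-36 - 11))² = -21117/(-20*(-6)*19) - (-1/85 + (-2 - 23)*(-36 - 11))² = -21117/(120*19) - (-1/85 - 25*(-47))² = -21117/2280 - (-1/85 + 1175)² = -21117*1/2280 - (99874/85)² = -7039/760 - 1*9974815876/7225 = -7039/760 - 9974815876/7225 = -1516182184507/1098200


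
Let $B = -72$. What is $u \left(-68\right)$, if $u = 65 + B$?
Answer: $476$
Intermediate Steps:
$u = -7$ ($u = 65 - 72 = -7$)
$u \left(-68\right) = \left(-7\right) \left(-68\right) = 476$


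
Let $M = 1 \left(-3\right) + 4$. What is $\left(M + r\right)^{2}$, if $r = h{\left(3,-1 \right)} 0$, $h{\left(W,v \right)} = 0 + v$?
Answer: $1$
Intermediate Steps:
$h{\left(W,v \right)} = v$
$M = 1$ ($M = -3 + 4 = 1$)
$r = 0$ ($r = \left(-1\right) 0 = 0$)
$\left(M + r\right)^{2} = \left(1 + 0\right)^{2} = 1^{2} = 1$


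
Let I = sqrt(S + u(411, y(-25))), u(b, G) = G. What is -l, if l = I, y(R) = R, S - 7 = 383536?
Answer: -sqrt(383518) ≈ -619.29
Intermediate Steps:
S = 383543 (S = 7 + 383536 = 383543)
I = sqrt(383518) (I = sqrt(383543 - 25) = sqrt(383518) ≈ 619.29)
l = sqrt(383518) ≈ 619.29
-l = -sqrt(383518)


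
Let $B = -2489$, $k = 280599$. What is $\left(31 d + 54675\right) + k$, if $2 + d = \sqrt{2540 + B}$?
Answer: $335212 + 31 \sqrt{51} \approx 3.3543 \cdot 10^{5}$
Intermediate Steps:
$d = -2 + \sqrt{51}$ ($d = -2 + \sqrt{2540 - 2489} = -2 + \sqrt{51} \approx 5.1414$)
$\left(31 d + 54675\right) + k = \left(31 \left(-2 + \sqrt{51}\right) + 54675\right) + 280599 = \left(\left(-62 + 31 \sqrt{51}\right) + 54675\right) + 280599 = \left(54613 + 31 \sqrt{51}\right) + 280599 = 335212 + 31 \sqrt{51}$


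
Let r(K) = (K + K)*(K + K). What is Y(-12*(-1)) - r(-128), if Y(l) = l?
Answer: -65524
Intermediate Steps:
r(K) = 4*K**2 (r(K) = (2*K)*(2*K) = 4*K**2)
Y(-12*(-1)) - r(-128) = -12*(-1) - 4*(-128)**2 = 12 - 4*16384 = 12 - 1*65536 = 12 - 65536 = -65524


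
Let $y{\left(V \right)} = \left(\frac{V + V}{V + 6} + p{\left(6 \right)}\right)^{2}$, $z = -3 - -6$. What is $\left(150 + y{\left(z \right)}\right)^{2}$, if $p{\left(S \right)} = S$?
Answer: $\frac{3062500}{81} \approx 37809.0$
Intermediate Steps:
$z = 3$ ($z = -3 + 6 = 3$)
$y{\left(V \right)} = \left(6 + \frac{2 V}{6 + V}\right)^{2}$ ($y{\left(V \right)} = \left(\frac{V + V}{V + 6} + 6\right)^{2} = \left(\frac{2 V}{6 + V} + 6\right)^{2} = \left(6 + \frac{2 V}{6 + V}\right)^{2}$)
$\left(150 + y{\left(z \right)}\right)^{2} = \left(150 + \frac{16 \left(9 + 2 \cdot 3\right)^{2}}{\left(6 + 3\right)^{2}}\right)^{2} = \left(150 + \frac{16 \left(9 + 6\right)^{2}}{81}\right)^{2} = \left(150 + 16 \cdot \frac{1}{81} \cdot 15^{2}\right)^{2} = \left(150 + 16 \cdot \frac{1}{81} \cdot 225\right)^{2} = \left(150 + \frac{400}{9}\right)^{2} = \left(\frac{1750}{9}\right)^{2} = \frac{3062500}{81}$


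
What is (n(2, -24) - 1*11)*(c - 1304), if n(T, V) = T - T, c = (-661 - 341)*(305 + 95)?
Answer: 4423144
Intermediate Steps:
c = -400800 (c = -1002*400 = -400800)
n(T, V) = 0
(n(2, -24) - 1*11)*(c - 1304) = (0 - 1*11)*(-400800 - 1304) = (0 - 11)*(-402104) = -11*(-402104) = 4423144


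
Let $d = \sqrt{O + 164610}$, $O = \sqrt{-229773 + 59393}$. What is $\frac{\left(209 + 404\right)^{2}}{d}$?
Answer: $\frac{375769 \sqrt{2}}{2 \sqrt{82305 + i \sqrt{42595}}} \approx 926.17 - 1.1612 i$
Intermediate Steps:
$O = 2 i \sqrt{42595}$ ($O = \sqrt{-170380} = 2 i \sqrt{42595} \approx 412.77 i$)
$d = \sqrt{164610 + 2 i \sqrt{42595}}$ ($d = \sqrt{2 i \sqrt{42595} + 164610} = \sqrt{164610 + 2 i \sqrt{42595}} \approx 405.72 + 0.5087 i$)
$\frac{\left(209 + 404\right)^{2}}{d} = \frac{\left(209 + 404\right)^{2}}{\sqrt{164610 + 2 i \sqrt{42595}}} = \frac{613^{2}}{\sqrt{164610 + 2 i \sqrt{42595}}} = \frac{375769}{\sqrt{164610 + 2 i \sqrt{42595}}}$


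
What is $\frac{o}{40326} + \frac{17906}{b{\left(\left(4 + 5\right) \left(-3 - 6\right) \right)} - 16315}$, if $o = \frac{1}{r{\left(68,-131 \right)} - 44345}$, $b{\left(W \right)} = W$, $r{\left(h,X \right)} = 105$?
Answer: $- \frac{7986175561459}{7312707161760} \approx -1.0921$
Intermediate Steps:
$o = - \frac{1}{44240}$ ($o = \frac{1}{105 - 44345} = \frac{1}{-44240} = - \frac{1}{44240} \approx -2.2604 \cdot 10^{-5}$)
$\frac{o}{40326} + \frac{17906}{b{\left(\left(4 + 5\right) \left(-3 - 6\right) \right)} - 16315} = - \frac{1}{44240 \cdot 40326} + \frac{17906}{\left(4 + 5\right) \left(-3 - 6\right) - 16315} = \left(- \frac{1}{44240}\right) \frac{1}{40326} + \frac{17906}{9 \left(-3 - 6\right) - 16315} = - \frac{1}{1784022240} + \frac{17906}{9 \left(-9\right) - 16315} = - \frac{1}{1784022240} + \frac{17906}{-81 - 16315} = - \frac{1}{1784022240} + \frac{17906}{-16396} = - \frac{1}{1784022240} + 17906 \left(- \frac{1}{16396}\right) = - \frac{1}{1784022240} - \frac{8953}{8198} = - \frac{7986175561459}{7312707161760}$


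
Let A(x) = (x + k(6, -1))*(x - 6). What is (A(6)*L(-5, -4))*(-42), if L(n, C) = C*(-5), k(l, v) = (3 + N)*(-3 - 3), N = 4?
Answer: 0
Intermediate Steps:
k(l, v) = -42 (k(l, v) = (3 + 4)*(-3 - 3) = 7*(-6) = -42)
L(n, C) = -5*C
A(x) = (-42 + x)*(-6 + x) (A(x) = (x - 42)*(x - 6) = (-42 + x)*(-6 + x))
(A(6)*L(-5, -4))*(-42) = ((252 + 6² - 48*6)*(-5*(-4)))*(-42) = ((252 + 36 - 288)*20)*(-42) = (0*20)*(-42) = 0*(-42) = 0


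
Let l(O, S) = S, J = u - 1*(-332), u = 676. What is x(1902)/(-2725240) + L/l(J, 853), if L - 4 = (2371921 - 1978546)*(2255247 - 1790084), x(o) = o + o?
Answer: 124668485065527787/581157430 ≈ 2.1452e+8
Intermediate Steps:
J = 1008 (J = 676 - 1*(-332) = 676 + 332 = 1008)
x(o) = 2*o
L = 182983495129 (L = 4 + (2371921 - 1978546)*(2255247 - 1790084) = 4 + 393375*465163 = 4 + 182983495125 = 182983495129)
x(1902)/(-2725240) + L/l(J, 853) = (2*1902)/(-2725240) + 182983495129/853 = 3804*(-1/2725240) + 182983495129*(1/853) = -951/681310 + 182983495129/853 = 124668485065527787/581157430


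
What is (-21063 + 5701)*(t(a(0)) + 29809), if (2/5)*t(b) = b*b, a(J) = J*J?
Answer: -457925858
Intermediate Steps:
a(J) = J²
t(b) = 5*b²/2 (t(b) = 5*(b*b)/2 = 5*b²/2)
(-21063 + 5701)*(t(a(0)) + 29809) = (-21063 + 5701)*(5*(0²)²/2 + 29809) = -15362*((5/2)*0² + 29809) = -15362*((5/2)*0 + 29809) = -15362*(0 + 29809) = -15362*29809 = -457925858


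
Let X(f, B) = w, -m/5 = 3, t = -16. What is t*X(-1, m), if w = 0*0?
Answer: 0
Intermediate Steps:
m = -15 (m = -5*3 = -15)
w = 0
X(f, B) = 0
t*X(-1, m) = -16*0 = 0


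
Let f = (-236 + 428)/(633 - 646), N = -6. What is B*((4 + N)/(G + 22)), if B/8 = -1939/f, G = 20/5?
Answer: -1939/24 ≈ -80.792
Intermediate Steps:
G = 4 (G = 20*(⅕) = 4)
f = -192/13 (f = 192/(-13) = 192*(-1/13) = -192/13 ≈ -14.769)
B = 25207/24 (B = 8*(-1939/(-192/13)) = 8*(-1939*(-13/192)) = 8*(25207/192) = 25207/24 ≈ 1050.3)
B*((4 + N)/(G + 22)) = 25207*((4 - 6)/(4 + 22))/24 = 25207*(-2/26)/24 = 25207*(-2*1/26)/24 = (25207/24)*(-1/13) = -1939/24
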